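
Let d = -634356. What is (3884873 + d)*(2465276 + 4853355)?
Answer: 23789334482227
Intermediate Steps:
(3884873 + d)*(2465276 + 4853355) = (3884873 - 634356)*(2465276 + 4853355) = 3250517*7318631 = 23789334482227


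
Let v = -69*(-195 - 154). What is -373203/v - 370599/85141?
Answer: -13566423714/683426807 ≈ -19.851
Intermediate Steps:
v = 24081 (v = -69*(-349) = 24081)
-373203/v - 370599/85141 = -373203/24081 - 370599/85141 = -373203*1/24081 - 370599*1/85141 = -124401/8027 - 370599/85141 = -13566423714/683426807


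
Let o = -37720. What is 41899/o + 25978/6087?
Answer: 724850947/229601640 ≈ 3.1570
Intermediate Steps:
41899/o + 25978/6087 = 41899/(-37720) + 25978/6087 = 41899*(-1/37720) + 25978*(1/6087) = -41899/37720 + 25978/6087 = 724850947/229601640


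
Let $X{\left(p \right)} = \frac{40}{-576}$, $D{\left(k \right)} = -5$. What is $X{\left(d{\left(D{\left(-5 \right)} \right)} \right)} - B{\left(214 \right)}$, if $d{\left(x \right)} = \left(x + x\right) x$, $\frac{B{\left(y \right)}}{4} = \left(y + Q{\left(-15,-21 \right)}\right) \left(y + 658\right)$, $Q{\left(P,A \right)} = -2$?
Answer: $- \frac{53240837}{72} \approx -7.3946 \cdot 10^{5}$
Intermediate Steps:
$B{\left(y \right)} = 4 \left(-2 + y\right) \left(658 + y\right)$ ($B{\left(y \right)} = 4 \left(y - 2\right) \left(y + 658\right) = 4 \left(-2 + y\right) \left(658 + y\right)$)
$d{\left(x \right)} = 2 x^{2}$ ($d{\left(x \right)} = 2 x x = 2 x^{2}$)
$X{\left(p \right)} = - \frac{5}{72}$ ($X{\left(p \right)} = 40 \left(- \frac{1}{576}\right) = - \frac{5}{72}$)
$X{\left(d{\left(D{\left(-5 \right)} \right)} \right)} - B{\left(214 \right)} = - \frac{5}{72} - \left(-5264 + 4 \cdot 214^{2} + 2624 \cdot 214\right) = - \frac{5}{72} - \left(-5264 + 4 \cdot 45796 + 561536\right) = - \frac{5}{72} - \left(-5264 + 183184 + 561536\right) = - \frac{5}{72} - 739456 = - \frac{53240837}{72}$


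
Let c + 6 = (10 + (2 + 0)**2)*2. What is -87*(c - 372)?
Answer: 30450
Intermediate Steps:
c = 22 (c = -6 + (10 + (2 + 0)**2)*2 = -6 + (10 + 2**2)*2 = -6 + (10 + 4)*2 = -6 + 14*2 = -6 + 28 = 22)
-87*(c - 372) = -87*(22 - 372) = -87*(-350) = 30450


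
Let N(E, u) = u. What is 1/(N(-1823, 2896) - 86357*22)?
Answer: -1/1896958 ≈ -5.2716e-7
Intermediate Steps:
1/(N(-1823, 2896) - 86357*22) = 1/(2896 - 86357*22) = 1/(2896 - 1899854) = 1/(-1896958) = -1/1896958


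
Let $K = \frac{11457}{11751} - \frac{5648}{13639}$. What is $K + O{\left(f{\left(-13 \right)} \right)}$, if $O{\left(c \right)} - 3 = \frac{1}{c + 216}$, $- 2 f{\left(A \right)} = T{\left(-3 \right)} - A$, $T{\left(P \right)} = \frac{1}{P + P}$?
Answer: $\frac{479084662766}{134361266945} \approx 3.5656$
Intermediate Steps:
$T{\left(P \right)} = \frac{1}{2 P}$
$f{\left(A \right)} = \frac{1}{12} + \frac{A}{2}$ ($f{\left(A \right)} = - \frac{\frac{1}{2 \left(-3\right)} - A}{2} = - \frac{\frac{1}{2} \left(- \frac{1}{3}\right) - A}{2} = - \frac{- \frac{1}{6} - A}{2} = \frac{1}{12} + \frac{A}{2}$)
$K = \frac{29964125}{53423963}$ ($K = 11457 \cdot \frac{1}{11751} - \frac{5648}{13639} = \frac{3819}{3917} - \frac{5648}{13639} = \frac{29964125}{53423963} \approx 0.56087$)
$O{\left(c \right)} = 3 + \frac{1}{216 + c}$ ($O{\left(c \right)} = 3 + \frac{1}{c + 216} = 3 + \frac{1}{216 + c}$)
$K + O{\left(f{\left(-13 \right)} \right)} = \frac{29964125}{53423963} + \frac{649 + 3 \left(\frac{1}{12} + \frac{1}{2} \left(-13\right)\right)}{216 + \left(\frac{1}{12} + \frac{1}{2} \left(-13\right)\right)} = \frac{29964125}{53423963} + \frac{649 + 3 \left(\frac{1}{12} - \frac{13}{2}\right)}{216 + \left(\frac{1}{12} - \frac{13}{2}\right)} = \frac{29964125}{53423963} + \frac{649 + 3 \left(- \frac{77}{12}\right)}{216 - \frac{77}{12}} = \frac{29964125}{53423963} + \frac{649 - \frac{77}{4}}{\frac{2515}{12}} = \frac{29964125}{53423963} + \frac{12}{2515} \cdot \frac{2519}{4} = \frac{29964125}{53423963} + \frac{7557}{2515} = \frac{479084662766}{134361266945}$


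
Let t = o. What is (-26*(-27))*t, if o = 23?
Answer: 16146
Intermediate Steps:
t = 23
(-26*(-27))*t = -26*(-27)*23 = 702*23 = 16146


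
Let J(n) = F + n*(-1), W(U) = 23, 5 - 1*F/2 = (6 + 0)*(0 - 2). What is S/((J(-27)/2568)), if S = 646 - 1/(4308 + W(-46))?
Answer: 7184814600/264191 ≈ 27196.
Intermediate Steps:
F = 34 (F = 10 - 2*(6 + 0)*(0 - 2) = 10 - 12*(-2) = 10 - 2*(-12) = 10 + 24 = 34)
J(n) = 34 - n (J(n) = 34 + n*(-1) = 34 - n)
S = 2797825/4331 (S = 646 - 1/(4308 + 23) = 646 - 1/4331 = 2797825/4331 ≈ 646.00)
S/((J(-27)/2568)) = 2797825/(4331*(((34 - 1*(-27))/2568))) = 2797825/(4331*(((34 + 27)*(1/2568)))) = 2797825/(4331*((61*(1/2568)))) = 2797825/(4331*(61/2568)) = (2797825/4331)*(2568/61) = 7184814600/264191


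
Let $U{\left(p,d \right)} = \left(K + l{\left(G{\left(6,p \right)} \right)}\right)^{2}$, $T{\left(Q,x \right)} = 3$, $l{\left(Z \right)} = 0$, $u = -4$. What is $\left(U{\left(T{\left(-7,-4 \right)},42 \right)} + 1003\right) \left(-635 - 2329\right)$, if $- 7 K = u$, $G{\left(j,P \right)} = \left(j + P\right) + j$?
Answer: $- \frac{145719132}{49} \approx -2.9739 \cdot 10^{6}$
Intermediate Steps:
$G{\left(j,P \right)} = P + 2 j$ ($G{\left(j,P \right)} = \left(P + j\right) + j = P + 2 j$)
$K = \frac{4}{7}$ ($K = \left(- \frac{1}{7}\right) \left(-4\right) = \frac{4}{7} \approx 0.57143$)
$U{\left(p,d \right)} = \frac{16}{49}$ ($U{\left(p,d \right)} = \left(\frac{4}{7} + 0\right)^{2} = \left(\frac{4}{7}\right)^{2} = \frac{16}{49}$)
$\left(U{\left(T{\left(-7,-4 \right)},42 \right)} + 1003\right) \left(-635 - 2329\right) = \left(\frac{16}{49} + 1003\right) \left(-635 - 2329\right) = \frac{49163}{49} \left(-2964\right) = - \frac{145719132}{49}$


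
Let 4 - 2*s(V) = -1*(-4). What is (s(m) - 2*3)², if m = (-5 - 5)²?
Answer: 36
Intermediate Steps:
m = 100 (m = (-10)² = 100)
s(V) = 0 (s(V) = 2 - (-1)*(-4)/2 = 2 - ½*4 = 2 - 2 = 0)
(s(m) - 2*3)² = (0 - 2*3)² = (0 - 6)² = (-6)² = 36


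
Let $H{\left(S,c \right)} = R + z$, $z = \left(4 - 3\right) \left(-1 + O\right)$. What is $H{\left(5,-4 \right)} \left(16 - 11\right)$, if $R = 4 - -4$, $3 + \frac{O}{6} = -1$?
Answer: $-85$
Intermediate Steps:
$O = -24$ ($O = -18 + 6 \left(-1\right) = -18 - 6 = -24$)
$R = 8$ ($R = 4 + 4 = 8$)
$z = -25$ ($z = \left(4 - 3\right) \left(-1 - 24\right) = 1 \left(-25\right) = -25$)
$H{\left(S,c \right)} = -17$ ($H{\left(S,c \right)} = 8 - 25 = -17$)
$H{\left(5,-4 \right)} \left(16 - 11\right) = - 17 \left(16 - 11\right) = \left(-17\right) 5 = -85$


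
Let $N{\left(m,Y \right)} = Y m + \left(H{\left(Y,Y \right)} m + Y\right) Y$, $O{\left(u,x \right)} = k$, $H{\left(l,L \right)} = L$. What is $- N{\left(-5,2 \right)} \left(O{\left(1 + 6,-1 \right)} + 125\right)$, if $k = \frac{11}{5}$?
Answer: $\frac{16536}{5} \approx 3307.2$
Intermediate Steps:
$k = \frac{11}{5}$ ($k = 11 \cdot \frac{1}{5} = \frac{11}{5} \approx 2.2$)
$O{\left(u,x \right)} = \frac{11}{5}$
$N{\left(m,Y \right)} = Y m + Y \left(Y + Y m\right)$ ($N{\left(m,Y \right)} = Y m + \left(Y m + Y\right) Y = Y m + \left(Y + Y m\right) Y = Y m + Y \left(Y + Y m\right)$)
$- N{\left(-5,2 \right)} \left(O{\left(1 + 6,-1 \right)} + 125\right) = - 2 \left(2 - 5 + 2 \left(-5\right)\right) \left(\frac{11}{5} + 125\right) = - \frac{2 \left(2 - 5 - 10\right) 636}{5} = - \frac{2 \left(-13\right) 636}{5} = - \frac{\left(-26\right) 636}{5} = \left(-1\right) \left(- \frac{16536}{5}\right) = \frac{16536}{5}$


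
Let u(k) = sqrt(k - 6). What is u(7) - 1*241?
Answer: -240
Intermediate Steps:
u(k) = sqrt(-6 + k)
u(7) - 1*241 = sqrt(-6 + 7) - 1*241 = sqrt(1) - 241 = 1 - 241 = -240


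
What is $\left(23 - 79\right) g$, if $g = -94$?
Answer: $5264$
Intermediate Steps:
$\left(23 - 79\right) g = \left(23 - 79\right) \left(-94\right) = \left(-56\right) \left(-94\right) = 5264$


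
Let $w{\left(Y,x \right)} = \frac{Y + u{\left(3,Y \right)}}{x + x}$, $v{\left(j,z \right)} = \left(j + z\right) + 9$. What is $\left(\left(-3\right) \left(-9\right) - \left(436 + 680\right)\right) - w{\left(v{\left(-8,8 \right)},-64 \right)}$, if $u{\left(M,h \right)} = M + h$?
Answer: $- \frac{139371}{128} \approx -1088.8$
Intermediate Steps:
$v{\left(j,z \right)} = 9 + j + z$
$w{\left(Y,x \right)} = \frac{3 + 2 Y}{2 x}$ ($w{\left(Y,x \right)} = \frac{Y + \left(3 + Y\right)}{x + x} = \frac{3 + 2 Y}{2 x}$)
$\left(\left(-3\right) \left(-9\right) - \left(436 + 680\right)\right) - w{\left(v{\left(-8,8 \right)},-64 \right)} = \left(\left(-3\right) \left(-9\right) - \left(436 + 680\right)\right) - \frac{\frac{3}{2} + \left(9 - 8 + 8\right)}{-64} = \left(27 - 1116\right) - - \frac{\frac{3}{2} + 9}{64} = \left(27 - 1116\right) - \left(- \frac{1}{64}\right) \frac{21}{2} = -1089 - - \frac{21}{128} = -1089 + \frac{21}{128} = - \frac{139371}{128}$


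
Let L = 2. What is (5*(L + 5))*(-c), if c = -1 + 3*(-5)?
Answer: 560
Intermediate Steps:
c = -16 (c = -1 - 15 = -16)
(5*(L + 5))*(-c) = (5*(2 + 5))*(-1*(-16)) = (5*7)*16 = 35*16 = 560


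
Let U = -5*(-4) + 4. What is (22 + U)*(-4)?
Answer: -184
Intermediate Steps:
U = 24 (U = 20 + 4 = 24)
(22 + U)*(-4) = (22 + 24)*(-4) = 46*(-4) = -184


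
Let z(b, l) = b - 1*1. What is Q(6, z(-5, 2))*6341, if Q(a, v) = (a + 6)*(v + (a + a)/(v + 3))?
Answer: -760920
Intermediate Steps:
z(b, l) = -1 + b (z(b, l) = b - 1 = -1 + b)
Q(a, v) = (6 + a)*(v + 2*a/(3 + v)) (Q(a, v) = (6 + a)*(v + (2*a)/(3 + v)) = (6 + a)*(v + 2*a/(3 + v)))
Q(6, z(-5, 2))*6341 = ((2*6² + 6*(-1 - 5)² + 12*6 + 18*(-1 - 5) + 6*(-1 - 5)² + 3*6*(-1 - 5))/(3 + (-1 - 5)))*6341 = ((2*36 + 6*(-6)² + 72 + 18*(-6) + 6*(-6)² + 3*6*(-6))/(3 - 6))*6341 = ((72 + 6*36 + 72 - 108 + 6*36 - 108)/(-3))*6341 = -(72 + 216 + 72 - 108 + 216 - 108)/3*6341 = -⅓*360*6341 = -120*6341 = -760920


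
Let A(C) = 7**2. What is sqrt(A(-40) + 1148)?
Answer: 3*sqrt(133) ≈ 34.598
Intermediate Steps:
A(C) = 49
sqrt(A(-40) + 1148) = sqrt(49 + 1148) = sqrt(1197) = 3*sqrt(133)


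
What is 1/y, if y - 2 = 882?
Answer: 1/884 ≈ 0.0011312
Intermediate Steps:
y = 884 (y = 2 + 882 = 884)
1/y = 1/884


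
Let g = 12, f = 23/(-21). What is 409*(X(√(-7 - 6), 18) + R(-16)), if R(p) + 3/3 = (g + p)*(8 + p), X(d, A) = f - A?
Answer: 102250/21 ≈ 4869.0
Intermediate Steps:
f = -23/21 (f = 23*(-1/21) = -23/21 ≈ -1.0952)
X(d, A) = -23/21 - A
R(p) = -1 + (8 + p)*(12 + p) (R(p) = -1 + (12 + p)*(8 + p) = -1 + (8 + p)*(12 + p))
409*(X(√(-7 - 6), 18) + R(-16)) = 409*((-23/21 - 1*18) + (95 + (-16)² + 20*(-16))) = 409*((-23/21 - 18) + (95 + 256 - 320)) = 409*(-401/21 + 31) = 409*(250/21) = 102250/21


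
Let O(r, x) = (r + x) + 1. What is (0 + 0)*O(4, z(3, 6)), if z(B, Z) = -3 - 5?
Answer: 0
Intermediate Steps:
z(B, Z) = -8
O(r, x) = 1 + r + x
(0 + 0)*O(4, z(3, 6)) = (0 + 0)*(1 + 4 - 8) = 0*(-3) = 0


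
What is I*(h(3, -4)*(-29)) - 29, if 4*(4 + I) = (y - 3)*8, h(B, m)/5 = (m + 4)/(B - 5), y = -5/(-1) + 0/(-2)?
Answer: -29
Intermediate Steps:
y = 5 (y = -5*(-1) + 0*(-½) = 5 + 0 = 5)
h(B, m) = 5*(4 + m)/(-5 + B) (h(B, m) = 5*((m + 4)/(B - 5)) = 5*((4 + m)/(-5 + B)) = 5*(4 + m)/(-5 + B))
I = 0 (I = -4 + ((5 - 3)*8)/4 = -4 + (2*8)/4 = -4 + (¼)*16 = -4 + 4 = 0)
I*(h(3, -4)*(-29)) - 29 = 0*((5*(4 - 4)/(-5 + 3))*(-29)) - 29 = 0*((5*0/(-2))*(-29)) - 29 = 0*((5*(-½)*0)*(-29)) - 29 = 0*(0*(-29)) - 29 = 0*0 - 29 = 0 - 29 = -29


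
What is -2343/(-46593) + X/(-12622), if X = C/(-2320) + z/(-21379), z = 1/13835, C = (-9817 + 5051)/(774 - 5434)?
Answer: 3152244993900510663809/62685637639995356385600 ≈ 0.050287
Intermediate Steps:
C = 2383/2330 (C = -4766/(-4660) = -4766*(-1/4660) = 2383/2330 ≈ 1.0227)
z = 1/13835 ≈ 7.2280e-5
X = -140969097539/319772014080800 (X = (2383/2330)/(-2320) + (1/13835)/(-21379) = (2383/2330)*(-1/2320) + (1/13835)*(-1/21379) = -2383/5405600 - 1/295778465 = -140969097539/319772014080800 ≈ -0.00044084)
-2343/(-46593) + X/(-12622) = -2343/(-46593) - 140969097539/319772014080800/(-12622) = -2343*(-1/46593) - 140969097539/319772014080800*(-1/12622) = 781/15531 + 140969097539/4036162361727857600 = 3152244993900510663809/62685637639995356385600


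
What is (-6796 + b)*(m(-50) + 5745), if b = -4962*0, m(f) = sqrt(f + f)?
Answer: -39043020 - 67960*I ≈ -3.9043e+7 - 67960.0*I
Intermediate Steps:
m(f) = sqrt(2)*sqrt(f) (m(f) = sqrt(2*f) = sqrt(2)*sqrt(f))
b = 0
(-6796 + b)*(m(-50) + 5745) = (-6796 + 0)*(sqrt(2)*sqrt(-50) + 5745) = -6796*(sqrt(2)*(5*I*sqrt(2)) + 5745) = -6796*(10*I + 5745) = -6796*(5745 + 10*I) = -39043020 - 67960*I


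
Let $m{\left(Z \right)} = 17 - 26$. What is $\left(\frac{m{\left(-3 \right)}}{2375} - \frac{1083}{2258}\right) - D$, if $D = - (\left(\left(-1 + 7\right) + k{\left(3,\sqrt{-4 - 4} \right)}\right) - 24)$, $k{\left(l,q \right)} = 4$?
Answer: $- \frac{77670947}{5362750} \approx -14.483$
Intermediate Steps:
$m{\left(Z \right)} = -9$ ($m{\left(Z \right)} = 17 - 26 = -9$)
$D = 14$ ($D = - (\left(\left(-1 + 7\right) + 4\right) - 24) = - (\left(6 + 4\right) - 24) = - (10 - 24) = \left(-1\right) \left(-14\right) = 14$)
$\left(\frac{m{\left(-3 \right)}}{2375} - \frac{1083}{2258}\right) - D = \left(- \frac{9}{2375} - \frac{1083}{2258}\right) - 14 = - \frac{2592447}{5362750} - 14 = - \frac{77670947}{5362750}$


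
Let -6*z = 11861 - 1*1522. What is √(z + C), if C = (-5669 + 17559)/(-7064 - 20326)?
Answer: I*√5746960670/1826 ≈ 41.516*I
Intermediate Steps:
z = -10339/6 (z = -(11861 - 1*1522)/6 = -(11861 - 1522)/6 = -⅙*10339 = -10339/6 ≈ -1723.2)
C = -1189/2739 (C = 11890/(-27390) = 11890*(-1/27390) = -1189/2739 ≈ -0.43410)
√(z + C) = √(-10339/6 - 1189/2739) = √(-3147295/1826) = I*√5746960670/1826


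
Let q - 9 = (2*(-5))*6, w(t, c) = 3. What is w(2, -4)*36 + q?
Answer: 57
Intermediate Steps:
q = -51 (q = 9 + (2*(-5))*6 = 9 - 10*6 = 9 - 60 = -51)
w(2, -4)*36 + q = 3*36 - 51 = 108 - 51 = 57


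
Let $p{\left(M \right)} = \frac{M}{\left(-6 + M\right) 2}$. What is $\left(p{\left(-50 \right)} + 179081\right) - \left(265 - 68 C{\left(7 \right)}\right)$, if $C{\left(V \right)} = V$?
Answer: $\frac{10040377}{56} \approx 1.7929 \cdot 10^{5}$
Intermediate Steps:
$p{\left(M \right)} = \frac{M}{-12 + 2 M}$
$\left(p{\left(-50 \right)} + 179081\right) - \left(265 - 68 C{\left(7 \right)}\right) = \left(\frac{1}{2} \left(-50\right) \frac{1}{-6 - 50} + 179081\right) - \left(265 - 476\right) = \left(\frac{1}{2} \left(-50\right) \frac{1}{-56} + 179081\right) - \left(265 - 476\right) = \left(\frac{1}{2} \left(-50\right) \left(- \frac{1}{56}\right) + 179081\right) - -211 = \left(\frac{25}{56} + 179081\right) + 211 = \frac{10028561}{56} + 211 = \frac{10040377}{56}$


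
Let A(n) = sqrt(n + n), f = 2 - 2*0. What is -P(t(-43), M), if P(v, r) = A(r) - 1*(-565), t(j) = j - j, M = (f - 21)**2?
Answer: -565 - 19*sqrt(2) ≈ -591.87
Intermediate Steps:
f = 2 (f = 2 + 0 = 2)
A(n) = sqrt(2)*sqrt(n) (A(n) = sqrt(2*n) = sqrt(2)*sqrt(n))
M = 361 (M = (2 - 21)**2 = (-19)**2 = 361)
t(j) = 0
P(v, r) = 565 + sqrt(2)*sqrt(r) (P(v, r) = sqrt(2)*sqrt(r) - 1*(-565) = sqrt(2)*sqrt(r) + 565 = 565 + sqrt(2)*sqrt(r))
-P(t(-43), M) = -(565 + sqrt(2)*sqrt(361)) = -(565 + sqrt(2)*19) = -(565 + 19*sqrt(2)) = -565 - 19*sqrt(2)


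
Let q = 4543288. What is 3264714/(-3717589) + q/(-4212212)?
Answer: -7660436245000/3914818249217 ≈ -1.9568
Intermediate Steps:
3264714/(-3717589) + q/(-4212212) = 3264714/(-3717589) + 4543288/(-4212212) = 3264714*(-1/3717589) + 4543288*(-1/4212212) = -3264714/3717589 - 1135822/1053053 = -7660436245000/3914818249217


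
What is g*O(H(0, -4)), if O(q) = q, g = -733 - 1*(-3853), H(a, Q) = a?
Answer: 0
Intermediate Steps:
g = 3120 (g = -733 + 3853 = 3120)
g*O(H(0, -4)) = 3120*0 = 0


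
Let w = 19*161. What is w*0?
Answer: 0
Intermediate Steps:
w = 3059
w*0 = 3059*0 = 0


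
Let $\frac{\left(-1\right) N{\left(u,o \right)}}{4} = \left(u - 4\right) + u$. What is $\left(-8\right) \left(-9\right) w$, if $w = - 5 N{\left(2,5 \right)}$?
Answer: $0$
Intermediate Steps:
$N{\left(u,o \right)} = 16 - 8 u$ ($N{\left(u,o \right)} = - 4 \left(\left(u - 4\right) + u\right) = - 4 \left(\left(-4 + u\right) + u\right) = - 4 \left(-4 + 2 u\right) = 16 - 8 u$)
$w = 0$ ($w = - 5 \left(16 - 16\right) = \left(-5\right) 0 = 0$)
$\left(-8\right) \left(-9\right) w = \left(-8\right) \left(-9\right) 0 = 72 \cdot 0 = 0$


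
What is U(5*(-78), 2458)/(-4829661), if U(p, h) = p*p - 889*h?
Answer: 2033062/4829661 ≈ 0.42095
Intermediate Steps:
U(p, h) = p**2 - 889*h
U(5*(-78), 2458)/(-4829661) = ((5*(-78))**2 - 889*2458)/(-4829661) = ((-390)**2 - 2185162)*(-1/4829661) = (152100 - 2185162)*(-1/4829661) = -2033062*(-1/4829661) = 2033062/4829661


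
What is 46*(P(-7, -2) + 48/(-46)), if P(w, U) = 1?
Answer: -2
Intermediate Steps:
46*(P(-7, -2) + 48/(-46)) = 46*(1 + 48/(-46)) = 46*(1 + 48*(-1/46)) = 46*(1 - 24/23) = 46*(-1/23) = -2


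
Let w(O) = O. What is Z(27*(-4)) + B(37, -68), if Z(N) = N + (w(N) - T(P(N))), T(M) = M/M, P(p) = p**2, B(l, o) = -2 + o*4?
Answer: -491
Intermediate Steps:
B(l, o) = -2 + 4*o
T(M) = 1
Z(N) = -1 + 2*N (Z(N) = N + (N - 1*1) = N + (N - 1) = N + (-1 + N) = -1 + 2*N)
Z(27*(-4)) + B(37, -68) = (-1 + 2*(27*(-4))) + (-2 + 4*(-68)) = (-1 + 2*(-108)) + (-2 - 272) = (-1 - 216) - 274 = -217 - 274 = -491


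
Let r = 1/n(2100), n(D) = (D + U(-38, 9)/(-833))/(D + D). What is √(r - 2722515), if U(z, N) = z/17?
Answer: I*√601918256353439895015/14869069 ≈ 1650.0*I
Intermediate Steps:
U(z, N) = z/17 (U(z, N) = z*(1/17) = z/17)
n(D) = (38/14161 + D)/(2*D) (n(D) = (D + ((1/17)*(-38))/(-833))/(D + D) = (D - 38/17*(-1/833))/((2*D)) = (D + 38/14161)*(1/(2*D)) = (38/14161 + D)*(1/(2*D)) = (38/14161 + D)/(2*D))
r = 29738100/14869069 (r = 1/((1/28322)*(38 + 14161*2100)/2100) = 1/((1/28322)*(1/2100)*(38 + 29738100)) = 1/((1/28322)*(1/2100)*29738138) = 1/(14869069/29738100) = 29738100/14869069 ≈ 2.0000)
√(r - 2722515) = √(29738100/14869069 - 2722515) = √(-40481233650435/14869069) = I*√601918256353439895015/14869069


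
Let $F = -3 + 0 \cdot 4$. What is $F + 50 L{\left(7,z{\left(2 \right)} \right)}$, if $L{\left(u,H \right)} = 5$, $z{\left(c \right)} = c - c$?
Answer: $247$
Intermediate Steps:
$z{\left(c \right)} = 0$
$F = -3$ ($F = -3 + 0 = -3$)
$F + 50 L{\left(7,z{\left(2 \right)} \right)} = -3 + 50 \cdot 5 = -3 + 250 = 247$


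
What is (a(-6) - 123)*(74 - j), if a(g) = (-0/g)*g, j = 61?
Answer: -1599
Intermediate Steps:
a(g) = 0 (a(g) = (-1*0)*g = 0*g = 0)
(a(-6) - 123)*(74 - j) = (0 - 123)*(74 - 1*61) = -123*(74 - 61) = -123*13 = -1599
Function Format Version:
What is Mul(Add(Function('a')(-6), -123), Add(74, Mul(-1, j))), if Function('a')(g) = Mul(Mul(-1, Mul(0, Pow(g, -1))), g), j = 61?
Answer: -1599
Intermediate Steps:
Function('a')(g) = 0 (Function('a')(g) = Mul(Mul(-1, 0), g) = Mul(0, g) = 0)
Mul(Add(Function('a')(-6), -123), Add(74, Mul(-1, j))) = Mul(Add(0, -123), Add(74, Mul(-1, 61))) = Mul(-123, Add(74, -61)) = Mul(-123, 13) = -1599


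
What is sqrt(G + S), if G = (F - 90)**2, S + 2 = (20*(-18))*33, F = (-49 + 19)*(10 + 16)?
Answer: sqrt(745018) ≈ 863.14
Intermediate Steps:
F = -780 (F = -30*26 = -780)
S = -11882 (S = -2 + (20*(-18))*33 = -2 - 360*33 = -2 - 11880 = -11882)
G = 756900 (G = (-780 - 90)**2 = (-870)**2 = 756900)
sqrt(G + S) = sqrt(756900 - 11882) = sqrt(745018)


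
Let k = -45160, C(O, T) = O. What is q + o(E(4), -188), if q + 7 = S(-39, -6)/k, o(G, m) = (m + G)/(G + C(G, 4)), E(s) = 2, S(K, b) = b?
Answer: -1208027/22580 ≈ -53.500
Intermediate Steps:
o(G, m) = (G + m)/(2*G) (o(G, m) = (m + G)/(G + G) = (G + m)/((2*G)) = (G + m)*(1/(2*G)) = (G + m)/(2*G))
q = -158057/22580 (q = -7 - 6/(-45160) = -7 - 6*(-1/45160) = -7 + 3/22580 = -158057/22580 ≈ -6.9999)
q + o(E(4), -188) = -158057/22580 + (1/2)*(2 - 188)/2 = -158057/22580 + (1/2)*(1/2)*(-186) = -158057/22580 - 93/2 = -1208027/22580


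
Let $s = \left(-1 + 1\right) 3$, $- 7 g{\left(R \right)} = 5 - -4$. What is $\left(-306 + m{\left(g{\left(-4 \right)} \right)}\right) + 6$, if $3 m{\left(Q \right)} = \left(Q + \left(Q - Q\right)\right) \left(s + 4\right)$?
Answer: $- \frac{2112}{7} \approx -301.71$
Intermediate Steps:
$g{\left(R \right)} = - \frac{9}{7}$ ($g{\left(R \right)} = - \frac{5 - -4}{7} = - \frac{5 + 4}{7} = \left(- \frac{1}{7}\right) 9 = - \frac{9}{7}$)
$s = 0$ ($s = 0 \cdot 3 = 0$)
$m{\left(Q \right)} = \frac{4 Q}{3}$ ($m{\left(Q \right)} = \frac{\left(Q + \left(Q - Q\right)\right) \left(0 + 4\right)}{3} = \frac{\left(Q + 0\right) 4}{3} = \frac{Q 4}{3} = \frac{4 Q}{3}$)
$\left(-306 + m{\left(g{\left(-4 \right)} \right)}\right) + 6 = \left(-306 + \frac{4}{3} \left(- \frac{9}{7}\right)\right) + 6 = \left(-306 - \frac{12}{7}\right) + 6 = - \frac{2154}{7} + 6 = - \frac{2112}{7}$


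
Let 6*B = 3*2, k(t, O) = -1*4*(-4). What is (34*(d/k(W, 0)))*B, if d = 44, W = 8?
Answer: 187/2 ≈ 93.500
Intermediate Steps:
k(t, O) = 16 (k(t, O) = -4*(-4) = 16)
B = 1 (B = (3*2)/6 = (⅙)*6 = 1)
(34*(d/k(W, 0)))*B = (34*(44/16))*1 = (34*(44*(1/16)))*1 = (34*(11/4))*1 = (187/2)*1 = 187/2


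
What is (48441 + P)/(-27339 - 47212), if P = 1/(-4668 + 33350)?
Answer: -1389384763/2138271782 ≈ -0.64977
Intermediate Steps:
P = 1/28682 ≈ 3.4865e-5
(48441 + P)/(-27339 - 47212) = (48441 + 1/28682)/(-27339 - 47212) = (1389384763/28682)/(-74551) = (1389384763/28682)*(-1/74551) = -1389384763/2138271782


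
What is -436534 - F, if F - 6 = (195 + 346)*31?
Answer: -453311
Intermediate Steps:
F = 16777 (F = 6 + (195 + 346)*31 = 6 + 541*31 = 6 + 16771 = 16777)
-436534 - F = -436534 - 1*16777 = -436534 - 16777 = -453311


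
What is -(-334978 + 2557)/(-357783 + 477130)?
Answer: 332421/119347 ≈ 2.7853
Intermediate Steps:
-(-334978 + 2557)/(-357783 + 477130) = -(-332421)/119347 = -1*(-332421/119347) = 332421/119347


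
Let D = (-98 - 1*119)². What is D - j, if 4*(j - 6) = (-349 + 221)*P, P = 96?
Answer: 50155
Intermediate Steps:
j = -3066 (j = 6 + ((-349 + 221)*96)/4 = 6 + (-128*96)/4 = 6 + (¼)*(-12288) = 6 - 3072 = -3066)
D = 47089 (D = (-98 - 119)² = (-217)² = 47089)
D - j = 47089 - 1*(-3066) = 47089 + 3066 = 50155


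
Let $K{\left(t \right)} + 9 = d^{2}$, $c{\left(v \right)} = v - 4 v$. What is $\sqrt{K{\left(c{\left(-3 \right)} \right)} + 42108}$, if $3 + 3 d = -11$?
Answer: $\frac{\sqrt{379087}}{3} \approx 205.23$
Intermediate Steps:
$d = - \frac{14}{3}$ ($d = -1 + \frac{1}{3} \left(-11\right) = -1 - \frac{11}{3} = - \frac{14}{3} \approx -4.6667$)
$c{\left(v \right)} = - 3 v$
$K{\left(t \right)} = \frac{115}{9}$ ($K{\left(t \right)} = -9 + \left(- \frac{14}{3}\right)^{2} = -9 + \frac{196}{9} = \frac{115}{9}$)
$\sqrt{K{\left(c{\left(-3 \right)} \right)} + 42108} = \sqrt{\frac{115}{9} + 42108} = \sqrt{\frac{379087}{9}} = \frac{\sqrt{379087}}{3}$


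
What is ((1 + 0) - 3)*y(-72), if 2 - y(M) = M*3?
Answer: -436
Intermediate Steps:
y(M) = 2 - 3*M (y(M) = 2 - M*3 = 2 - 3*M)
((1 + 0) - 3)*y(-72) = ((1 + 0) - 3)*(2 - 3*(-72)) = (1 - 3)*(2 + 216) = -2*218 = -436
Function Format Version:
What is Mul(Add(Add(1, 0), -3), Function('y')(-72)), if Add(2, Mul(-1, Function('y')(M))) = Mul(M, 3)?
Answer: -436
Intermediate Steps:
Function('y')(M) = Add(2, Mul(-3, M)) (Function('y')(M) = Add(2, Mul(-1, Mul(M, 3))) = Add(2, Mul(-1, Mul(3, M))) = Add(2, Mul(-3, M)))
Mul(Add(Add(1, 0), -3), Function('y')(-72)) = Mul(Add(Add(1, 0), -3), Add(2, Mul(-3, -72))) = Mul(Add(1, -3), Add(2, 216)) = Mul(-2, 218) = -436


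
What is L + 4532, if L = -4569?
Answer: -37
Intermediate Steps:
L + 4532 = -4569 + 4532 = -37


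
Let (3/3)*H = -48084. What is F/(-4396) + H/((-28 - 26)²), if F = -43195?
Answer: -7118387/1068228 ≈ -6.6637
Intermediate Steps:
H = -48084
F/(-4396) + H/((-28 - 26)²) = -43195/(-4396) - 48084/(-28 - 26)² = -43195*(-1/4396) - 48084/((-54)²) = 43195/4396 - 48084/2916 = 43195/4396 - 48084*1/2916 = 43195/4396 - 4007/243 = -7118387/1068228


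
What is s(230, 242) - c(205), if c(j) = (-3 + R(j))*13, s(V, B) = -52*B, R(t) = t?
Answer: -15210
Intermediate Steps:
c(j) = -39 + 13*j (c(j) = (-3 + j)*13 = -39 + 13*j)
s(230, 242) - c(205) = -52*242 - (-39 + 13*205) = -12584 - (-39 + 2665) = -12584 - 1*2626 = -12584 - 2626 = -15210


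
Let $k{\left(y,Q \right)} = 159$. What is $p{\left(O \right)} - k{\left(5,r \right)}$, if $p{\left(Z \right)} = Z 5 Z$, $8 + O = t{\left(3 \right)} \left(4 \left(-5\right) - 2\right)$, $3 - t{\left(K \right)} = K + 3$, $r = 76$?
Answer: $16661$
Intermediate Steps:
$t{\left(K \right)} = - K$ ($t{\left(K \right)} = 3 - \left(K + 3\right) = 3 - \left(3 + K\right) = - K$)
$O = 58$ ($O = -8 + \left(-1\right) 3 \left(4 \left(-5\right) - 2\right) = -8 - 3 \left(-20 - 2\right) = -8 - -66 = -8 + 66 = 58$)
$p{\left(Z \right)} = 5 Z^{2}$ ($p{\left(Z \right)} = 5 Z Z = 5 Z^{2}$)
$p{\left(O \right)} - k{\left(5,r \right)} = 5 \cdot 58^{2} - 159 = 5 \cdot 3364 - 159 = 16820 - 159 = 16661$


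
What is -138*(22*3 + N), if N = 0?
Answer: -9108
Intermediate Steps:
-138*(22*3 + N) = -138*(22*3 + 0) = -138*(66 + 0) = -138*66 = -9108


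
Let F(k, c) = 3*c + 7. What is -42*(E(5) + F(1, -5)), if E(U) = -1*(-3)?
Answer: 210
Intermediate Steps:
E(U) = 3
F(k, c) = 7 + 3*c
-42*(E(5) + F(1, -5)) = -42*(3 + (7 + 3*(-5))) = -42*(3 + (7 - 15)) = -42*(3 - 8) = -42*(-5) = 210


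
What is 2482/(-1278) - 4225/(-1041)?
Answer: 469298/221733 ≈ 2.1165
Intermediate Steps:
2482/(-1278) - 4225/(-1041) = 2482*(-1/1278) - 4225*(-1/1041) = -1241/639 + 4225/1041 = 469298/221733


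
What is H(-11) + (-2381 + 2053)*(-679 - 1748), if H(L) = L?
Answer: 796045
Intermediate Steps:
H(-11) + (-2381 + 2053)*(-679 - 1748) = -11 + (-2381 + 2053)*(-679 - 1748) = -11 - 328*(-2427) = -11 + 796056 = 796045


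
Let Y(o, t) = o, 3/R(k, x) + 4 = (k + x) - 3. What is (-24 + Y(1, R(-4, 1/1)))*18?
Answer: -414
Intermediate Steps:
R(k, x) = 3/(-7 + k + x) (R(k, x) = 3/(-4 + ((k + x) - 3)) = 3/(-4 + (-3 + k + x)) = 3/(-7 + k + x))
(-24 + Y(1, R(-4, 1/1)))*18 = (-24 + 1)*18 = -23*18 = -414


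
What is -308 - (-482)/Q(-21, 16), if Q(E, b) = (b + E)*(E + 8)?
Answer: -19538/65 ≈ -300.58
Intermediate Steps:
Q(E, b) = (8 + E)*(E + b) (Q(E, b) = (E + b)*(8 + E) = (8 + E)*(E + b))
-308 - (-482)/Q(-21, 16) = -308 - (-482)/((-21)² + 8*(-21) + 8*16 - 21*16) = -308 - (-482)/(441 - 168 + 128 - 336) = -308 - (-482)/65 = -308 - 1*(-482/65) = -308 + 482/65 = -19538/65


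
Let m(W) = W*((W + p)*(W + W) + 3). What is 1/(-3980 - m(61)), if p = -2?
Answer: -1/443241 ≈ -2.2561e-6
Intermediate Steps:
m(W) = W*(3 + 2*W*(-2 + W)) (m(W) = W*((W - 2)*(W + W) + 3) = W*((-2 + W)*(2*W) + 3) = W*(2*W*(-2 + W) + 3) = W*(3 + 2*W*(-2 + W)))
1/(-3980 - m(61)) = 1/(-3980 - 61*(3 - 4*61 + 2*61²)) = 1/(-3980 - 61*(3 - 244 + 2*3721)) = 1/(-3980 - 61*(3 - 244 + 7442)) = 1/(-3980 - 61*7201) = 1/(-3980 - 1*439261) = 1/(-3980 - 439261) = 1/(-443241) = -1/443241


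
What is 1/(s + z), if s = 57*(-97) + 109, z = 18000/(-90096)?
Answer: -1877/10173715 ≈ -0.00018450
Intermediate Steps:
z = -375/1877 (z = 18000*(-1/90096) = -375/1877 ≈ -0.19979)
s = -5420 (s = -5529 + 109 = -5420)
1/(s + z) = 1/(-5420 - 375/1877) = 1/(-10173715/1877) = -1877/10173715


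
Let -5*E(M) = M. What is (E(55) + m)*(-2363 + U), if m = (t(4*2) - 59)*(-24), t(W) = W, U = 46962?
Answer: 54098587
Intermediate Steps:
E(M) = -M/5
m = 1224 (m = (4*2 - 59)*(-24) = (8 - 59)*(-24) = -51*(-24) = 1224)
(E(55) + m)*(-2363 + U) = (-⅕*55 + 1224)*(-2363 + 46962) = (-11 + 1224)*44599 = 1213*44599 = 54098587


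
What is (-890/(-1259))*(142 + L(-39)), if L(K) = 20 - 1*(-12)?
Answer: 154860/1259 ≈ 123.00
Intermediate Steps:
L(K) = 32 (L(K) = 20 + 12 = 32)
(-890/(-1259))*(142 + L(-39)) = (-890/(-1259))*(142 + 32) = -890*(-1/1259)*174 = (890/1259)*174 = 154860/1259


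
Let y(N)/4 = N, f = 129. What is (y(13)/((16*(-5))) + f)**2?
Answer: 6589489/400 ≈ 16474.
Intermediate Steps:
y(N) = 4*N
(y(13)/((16*(-5))) + f)**2 = ((4*13)/((16*(-5))) + 129)**2 = (52/(-80) + 129)**2 = (52*(-1/80) + 129)**2 = (-13/20 + 129)**2 = (2567/20)**2 = 6589489/400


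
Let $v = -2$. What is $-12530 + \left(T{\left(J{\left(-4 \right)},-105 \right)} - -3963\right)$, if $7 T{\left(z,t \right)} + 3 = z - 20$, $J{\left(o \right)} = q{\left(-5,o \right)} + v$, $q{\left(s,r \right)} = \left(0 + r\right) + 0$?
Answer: $- \frac{59998}{7} \approx -8571.1$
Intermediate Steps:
$q{\left(s,r \right)} = r$ ($q{\left(s,r \right)} = r + 0 = r$)
$J{\left(o \right)} = -2 + o$ ($J{\left(o \right)} = o - 2 = -2 + o$)
$T{\left(z,t \right)} = - \frac{23}{7} + \frac{z}{7}$ ($T{\left(z,t \right)} = - \frac{3}{7} + \frac{z - 20}{7} = - \frac{3}{7} + \frac{-20 + z}{7} = - \frac{3}{7} + \left(- \frac{20}{7} + \frac{z}{7}\right) = - \frac{23}{7} + \frac{z}{7}$)
$-12530 + \left(T{\left(J{\left(-4 \right)},-105 \right)} - -3963\right) = -12530 - \left(- \frac{27718}{7} - \frac{-2 - 4}{7}\right) = -12530 + \left(\left(- \frac{23}{7} + \frac{1}{7} \left(-6\right)\right) + 3963\right) = -12530 + \left(\left(- \frac{23}{7} - \frac{6}{7}\right) + 3963\right) = -12530 + \left(- \frac{29}{7} + 3963\right) = -12530 + \frac{27712}{7} = - \frac{59998}{7}$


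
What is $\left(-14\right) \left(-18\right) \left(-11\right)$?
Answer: $-2772$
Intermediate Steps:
$\left(-14\right) \left(-18\right) \left(-11\right) = 252 \left(-11\right) = -2772$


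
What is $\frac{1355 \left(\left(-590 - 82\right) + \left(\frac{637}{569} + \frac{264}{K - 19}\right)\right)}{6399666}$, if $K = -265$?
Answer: $- \frac{36775316525}{258540106734} \approx -0.14224$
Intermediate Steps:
$\frac{1355 \left(\left(-590 - 82\right) + \left(\frac{637}{569} + \frac{264}{K - 19}\right)\right)}{6399666} = \frac{1355 \left(\left(-590 - 82\right) + \left(\frac{637}{569} + \frac{264}{-265 - 19}\right)\right)}{6399666} = 1355 \left(-672 + \left(637 \cdot \frac{1}{569} + \frac{264}{-265 - 19}\right)\right) \frac{1}{6399666} = 1355 \left(-672 + \left(\frac{637}{569} + \frac{264}{-284}\right)\right) \frac{1}{6399666} = 1355 \left(-672 + \left(\frac{637}{569} + 264 \left(- \frac{1}{284}\right)\right)\right) \frac{1}{6399666} = 1355 \left(-672 + \left(\frac{637}{569} - \frac{66}{71}\right)\right) \frac{1}{6399666} = 1355 \left(-672 + \frac{7673}{40399}\right) \frac{1}{6399666} = 1355 \left(- \frac{27140455}{40399}\right) \frac{1}{6399666} = \left(- \frac{36775316525}{40399}\right) \frac{1}{6399666} = - \frac{36775316525}{258540106734}$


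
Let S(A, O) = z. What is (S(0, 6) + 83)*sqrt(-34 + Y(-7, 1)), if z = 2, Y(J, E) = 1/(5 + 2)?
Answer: 85*I*sqrt(1659)/7 ≈ 494.59*I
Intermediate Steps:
Y(J, E) = 1/7
S(A, O) = 2
(S(0, 6) + 83)*sqrt(-34 + Y(-7, 1)) = (2 + 83)*sqrt(-34 + 1/7) = 85*sqrt(-237/7) = 85*(I*sqrt(1659)/7) = 85*I*sqrt(1659)/7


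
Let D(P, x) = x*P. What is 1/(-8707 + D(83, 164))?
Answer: 1/4905 ≈ 0.00020387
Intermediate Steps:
D(P, x) = P*x
1/(-8707 + D(83, 164)) = 1/(-8707 + 83*164) = 1/(-8707 + 13612) = 1/4905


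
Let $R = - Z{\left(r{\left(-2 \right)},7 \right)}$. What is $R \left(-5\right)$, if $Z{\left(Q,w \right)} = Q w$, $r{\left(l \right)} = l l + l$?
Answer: $70$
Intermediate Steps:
$r{\left(l \right)} = l + l^{2}$ ($r{\left(l \right)} = l^{2} + l = l + l^{2}$)
$R = -14$ ($R = - - 2 \left(1 - 2\right) 7 = - \left(-2\right) \left(-1\right) 7 = - 2 \cdot 7 = \left(-1\right) 14 = -14$)
$R \left(-5\right) = \left(-14\right) \left(-5\right) = 70$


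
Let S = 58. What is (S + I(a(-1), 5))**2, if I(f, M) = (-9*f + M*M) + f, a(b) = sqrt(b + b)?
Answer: 6761 - 1328*I*sqrt(2) ≈ 6761.0 - 1878.1*I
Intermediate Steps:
a(b) = sqrt(2)*sqrt(b) (a(b) = sqrt(2*b) = sqrt(2)*sqrt(b))
I(f, M) = M**2 - 8*f (I(f, M) = (-9*f + M**2) + f = (M**2 - 9*f) + f = M**2 - 8*f)
(S + I(a(-1), 5))**2 = (58 + (5**2 - 8*sqrt(2)*sqrt(-1)))**2 = (58 + (25 - 8*sqrt(2)*I))**2 = (58 + (25 - 8*I*sqrt(2)))**2 = (83 - 8*I*sqrt(2))**2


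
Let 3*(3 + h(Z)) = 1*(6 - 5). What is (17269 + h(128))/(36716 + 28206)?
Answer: 4709/17706 ≈ 0.26595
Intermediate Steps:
h(Z) = -8/3 (h(Z) = -3 + (1*(6 - 5))/3 = -3 + (1*1)/3 = -3 + (⅓)*1 = -3 + ⅓ = -8/3)
(17269 + h(128))/(36716 + 28206) = (17269 - 8/3)/(36716 + 28206) = (51799/3)/64922 = (51799/3)*(1/64922) = 4709/17706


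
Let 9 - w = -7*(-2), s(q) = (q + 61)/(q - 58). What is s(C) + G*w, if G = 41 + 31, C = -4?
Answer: -22377/62 ≈ -360.92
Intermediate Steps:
s(q) = (61 + q)/(-58 + q)
w = -5 (w = 9 - (-7)*(-2) = 9 - 1*14 = 9 - 14 = -5)
G = 72
s(C) + G*w = (61 - 4)/(-58 - 4) + 72*(-5) = 57/(-62) - 360 = -1/62*57 - 360 = -57/62 - 360 = -22377/62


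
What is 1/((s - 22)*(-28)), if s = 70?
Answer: -1/1344 ≈ -0.00074405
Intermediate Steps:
1/((s - 22)*(-28)) = 1/((70 - 22)*(-28)) = 1/(48*(-28)) = 1/(-1344) = -1/1344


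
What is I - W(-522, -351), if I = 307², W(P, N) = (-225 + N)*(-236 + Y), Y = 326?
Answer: 146089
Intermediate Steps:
W(P, N) = -20250 + 90*N (W(P, N) = (-225 + N)*(-236 + 326) = (-225 + N)*90 = -20250 + 90*N)
I = 94249
I - W(-522, -351) = 94249 - (-20250 + 90*(-351)) = 94249 - (-20250 - 31590) = 94249 - 1*(-51840) = 94249 + 51840 = 146089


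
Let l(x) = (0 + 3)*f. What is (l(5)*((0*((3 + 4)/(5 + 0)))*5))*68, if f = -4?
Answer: 0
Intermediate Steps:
l(x) = -12 (l(x) = (0 + 3)*(-4) = 3*(-4) = -12)
(l(5)*((0*((3 + 4)/(5 + 0)))*5))*68 = -12*0*((3 + 4)/(5 + 0))*5*68 = -12*0*(7/5)*5*68 = -0*5*68 = -12*0*68 = 0*68 = 0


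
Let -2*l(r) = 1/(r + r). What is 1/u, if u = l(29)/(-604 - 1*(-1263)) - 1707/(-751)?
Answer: 57409444/130489157 ≈ 0.43996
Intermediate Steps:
l(r) = -1/(4*r) (l(r) = -1/(2*(r + r)) = -1/(2*r)/2 = -1/(4*r))
u = 130489157/57409444 (u = (-¼/29)/(-604 - 1*(-1263)) - 1707/(-751) = (-¼*1/29)/(-604 + 1263) - 1707*(-1/751) = -1/116/659 + 1707/751 = -1/116*1/659 + 1707/751 = -1/76444 + 1707/751 = 130489157/57409444 ≈ 2.2730)
1/u = 1/(130489157/57409444) = 57409444/130489157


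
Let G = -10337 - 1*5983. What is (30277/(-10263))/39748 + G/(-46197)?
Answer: 739564407679/2093923805292 ≈ 0.35320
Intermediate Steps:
G = -16320 (G = -10337 - 5983 = -16320)
(30277/(-10263))/39748 + G/(-46197) = (30277/(-10263))/39748 - 16320/(-46197) = (30277*(-1/10263))*(1/39748) - 16320*(-1/46197) = -30277/10263*1/39748 + 5440/15399 = -30277/407933724 + 5440/15399 = 739564407679/2093923805292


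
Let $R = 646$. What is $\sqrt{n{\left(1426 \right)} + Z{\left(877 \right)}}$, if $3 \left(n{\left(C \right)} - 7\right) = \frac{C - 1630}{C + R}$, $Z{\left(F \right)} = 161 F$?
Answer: $\frac{\sqrt{37888413290}}{518} \approx 375.77$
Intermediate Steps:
$n{\left(C \right)} = 7 + \frac{-1630 + C}{3 \left(646 + C\right)}$ ($n{\left(C \right)} = 7 + \frac{\left(C - 1630\right) \frac{1}{C + 646}}{3} = 7 + \frac{\left(-1630 + C\right) \frac{1}{646 + C}}{3} = 7 + \frac{\frac{1}{646 + C} \left(-1630 + C\right)}{3} = 7 + \frac{-1630 + C}{3 \left(646 + C\right)}$)
$\sqrt{n{\left(1426 \right)} + Z{\left(877 \right)}} = \sqrt{\frac{2 \left(5968 + 11 \cdot 1426\right)}{3 \left(646 + 1426\right)} + 161 \cdot 877} = \sqrt{\frac{2 \left(5968 + 15686\right)}{3 \cdot 2072} + 141197} = \sqrt{\frac{2}{3} \cdot \frac{1}{2072} \cdot 21654 + 141197} = \sqrt{\frac{3609}{518} + 141197} = \sqrt{\frac{73143655}{518}} = \frac{\sqrt{37888413290}}{518}$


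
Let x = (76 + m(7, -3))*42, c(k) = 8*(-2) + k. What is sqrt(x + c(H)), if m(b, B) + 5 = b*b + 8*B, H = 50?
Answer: sqrt(4066) ≈ 63.765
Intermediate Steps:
c(k) = -16 + k
m(b, B) = -5 + b**2 + 8*B (m(b, B) = -5 + (b*b + 8*B) = -5 + (b**2 + 8*B) = -5 + b**2 + 8*B)
x = 4032 (x = (76 + (-5 + 7**2 + 8*(-3)))*42 = (76 + (-5 + 49 - 24))*42 = (76 + 20)*42 = 96*42 = 4032)
sqrt(x + c(H)) = sqrt(4032 + (-16 + 50)) = sqrt(4032 + 34) = sqrt(4066)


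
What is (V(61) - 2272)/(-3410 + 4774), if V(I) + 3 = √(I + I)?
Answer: -2275/1364 + √122/1364 ≈ -1.6598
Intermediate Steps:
V(I) = -3 + √2*√I (V(I) = -3 + √(I + I) = -3 + √(2*I) = -3 + √2*√I)
(V(61) - 2272)/(-3410 + 4774) = ((-3 + √2*√61) - 2272)/(-3410 + 4774) = ((-3 + √122) - 2272)/1364 = (-2275 + √122)*(1/1364) = -2275/1364 + √122/1364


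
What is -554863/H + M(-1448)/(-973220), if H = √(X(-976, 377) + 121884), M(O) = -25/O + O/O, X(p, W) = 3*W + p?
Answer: -1473/1409222560 - 554863*√122039/122039 ≈ -1588.3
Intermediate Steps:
X(p, W) = p + 3*W
M(O) = 1 - 25/O (M(O) = -25/O + 1 = 1 - 25/O)
H = √122039 (H = √((-976 + 3*377) + 121884) = √((-976 + 1131) + 121884) = √(155 + 121884) = √122039 ≈ 349.34)
-554863/H + M(-1448)/(-973220) = -554863*√122039/122039 + ((-25 - 1448)/(-1448))/(-973220) = -554863*√122039/122039 - 1/1448*(-1473)*(-1/973220) = -554863*√122039/122039 + (1473/1448)*(-1/973220) = -554863*√122039/122039 - 1473/1409222560 = -1473/1409222560 - 554863*√122039/122039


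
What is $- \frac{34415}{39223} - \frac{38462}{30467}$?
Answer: $- \frac{2557116831}{1195007141} \approx -2.1398$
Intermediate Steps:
$- \frac{34415}{39223} - \frac{38462}{30467} = - \frac{2557116831}{1195007141}$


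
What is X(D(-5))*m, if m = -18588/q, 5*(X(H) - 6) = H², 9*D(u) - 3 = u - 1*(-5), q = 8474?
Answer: -839558/63555 ≈ -13.210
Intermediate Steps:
D(u) = 8/9 + u/9 (D(u) = ⅓ + (u - 1*(-5))/9 = ⅓ + (u + 5)/9 = ⅓ + (5 + u)/9 = ⅓ + (5/9 + u/9) = 8/9 + u/9)
X(H) = 6 + H²/5
m = -9294/4237 (m = -18588/8474 = -18588*1/8474 = -9294/4237 ≈ -2.1935)
X(D(-5))*m = (6 + (8/9 + (⅑)*(-5))²/5)*(-9294/4237) = (6 + (8/9 - 5/9)²/5)*(-9294/4237) = (6 + (⅓)²/5)*(-9294/4237) = (6 + (⅕)*(⅑))*(-9294/4237) = (6 + 1/45)*(-9294/4237) = (271/45)*(-9294/4237) = -839558/63555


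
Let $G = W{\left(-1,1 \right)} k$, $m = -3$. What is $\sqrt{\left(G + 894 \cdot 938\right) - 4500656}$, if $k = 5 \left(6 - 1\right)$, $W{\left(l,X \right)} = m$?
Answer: $101 i \sqrt{359} \approx 1913.7 i$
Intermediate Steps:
$W{\left(l,X \right)} = -3$
$k = 25$ ($k = 5 \cdot 5 = 25$)
$G = -75$ ($G = \left(-3\right) 25 = -75$)
$\sqrt{\left(G + 894 \cdot 938\right) - 4500656} = \sqrt{\left(-75 + 894 \cdot 938\right) - 4500656} = \sqrt{\left(-75 + 838572\right) - 4500656} = \sqrt{838497 - 4500656} = \sqrt{-3662159} = 101 i \sqrt{359}$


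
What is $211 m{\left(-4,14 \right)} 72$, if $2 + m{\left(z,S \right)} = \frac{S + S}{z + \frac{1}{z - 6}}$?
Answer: $- \frac{5499504}{41} \approx -1.3413 \cdot 10^{5}$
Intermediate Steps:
$m{\left(z,S \right)} = -2 + \frac{2 S}{z + \frac{1}{-6 + z}}$ ($m{\left(z,S \right)} = -2 + \frac{S + S}{z + \frac{1}{z - 6}} = -2 + \frac{2 S}{z + \frac{1}{-6 + z}}$)
$211 m{\left(-4,14 \right)} 72 = 211 \frac{2 \left(-1 - \left(-4\right)^{2} - 84 + 6 \left(-4\right) + 14 \left(-4\right)\right)}{1 + \left(-4\right)^{2} - -24} \cdot 72 = 211 \frac{2 \left(-1 - 16 - 84 - 24 - 56\right)}{1 + 16 + 24} \cdot 72 = 211 \frac{2 \left(-1 - 16 - 84 - 24 - 56\right)}{41} \cdot 72 = 211 \cdot 2 \cdot \frac{1}{41} \left(-181\right) 72 = 211 \left(- \frac{362}{41}\right) 72 = \left(- \frac{76382}{41}\right) 72 = - \frac{5499504}{41}$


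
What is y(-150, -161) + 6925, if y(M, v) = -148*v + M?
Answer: 30603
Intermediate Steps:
y(M, v) = M - 148*v
y(-150, -161) + 6925 = (-150 - 148*(-161)) + 6925 = (-150 + 23828) + 6925 = 23678 + 6925 = 30603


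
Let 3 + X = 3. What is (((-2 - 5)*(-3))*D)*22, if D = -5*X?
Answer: 0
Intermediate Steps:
X = 0 (X = -3 + 3 = 0)
D = 0 (D = -5*0 = 0)
(((-2 - 5)*(-3))*D)*22 = (((-2 - 5)*(-3))*0)*22 = (-7*(-3)*0)*22 = (21*0)*22 = 0*22 = 0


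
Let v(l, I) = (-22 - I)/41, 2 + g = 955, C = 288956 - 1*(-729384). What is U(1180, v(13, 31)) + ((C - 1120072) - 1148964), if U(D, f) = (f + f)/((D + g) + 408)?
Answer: -130298760082/104181 ≈ -1.2507e+6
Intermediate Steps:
C = 1018340 (C = 288956 + 729384 = 1018340)
g = 953 (g = -2 + 955 = 953)
v(l, I) = -22/41 - I/41 (v(l, I) = (-22 - I)*(1/41) = -22/41 - I/41)
U(D, f) = 2*f/(1361 + D) (U(D, f) = (f + f)/((D + 953) + 408) = (2*f)/((953 + D) + 408) = (2*f)/(1361 + D) = 2*f/(1361 + D))
U(1180, v(13, 31)) + ((C - 1120072) - 1148964) = 2*(-22/41 - 1/41*31)/(1361 + 1180) + ((1018340 - 1120072) - 1148964) = 2*(-22/41 - 31/41)/2541 + (-101732 - 1148964) = 2*(-53/41)*(1/2541) - 1250696 = -106/104181 - 1250696 = -130298760082/104181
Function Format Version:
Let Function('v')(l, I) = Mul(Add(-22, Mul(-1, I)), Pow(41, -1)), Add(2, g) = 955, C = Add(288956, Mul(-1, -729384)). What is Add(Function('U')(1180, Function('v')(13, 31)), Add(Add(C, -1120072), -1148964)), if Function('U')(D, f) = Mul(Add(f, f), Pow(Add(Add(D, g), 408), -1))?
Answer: Rational(-130298760082, 104181) ≈ -1.2507e+6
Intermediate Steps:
C = 1018340 (C = Add(288956, 729384) = 1018340)
g = 953 (g = Add(-2, 955) = 953)
Function('v')(l, I) = Add(Rational(-22, 41), Mul(Rational(-1, 41), I)) (Function('v')(l, I) = Mul(Add(-22, Mul(-1, I)), Rational(1, 41)) = Add(Rational(-22, 41), Mul(Rational(-1, 41), I)))
Function('U')(D, f) = Mul(2, f, Pow(Add(1361, D), -1)) (Function('U')(D, f) = Mul(Add(f, f), Pow(Add(Add(D, 953), 408), -1)) = Mul(Mul(2, f), Pow(Add(Add(953, D), 408), -1)) = Mul(Mul(2, f), Pow(Add(1361, D), -1)) = Mul(2, f, Pow(Add(1361, D), -1)))
Add(Function('U')(1180, Function('v')(13, 31)), Add(Add(C, -1120072), -1148964)) = Add(Mul(2, Add(Rational(-22, 41), Mul(Rational(-1, 41), 31)), Pow(Add(1361, 1180), -1)), Add(Add(1018340, -1120072), -1148964)) = Add(Mul(2, Add(Rational(-22, 41), Rational(-31, 41)), Pow(2541, -1)), Add(-101732, -1148964)) = Add(Mul(2, Rational(-53, 41), Rational(1, 2541)), -1250696) = Add(Rational(-106, 104181), -1250696) = Rational(-130298760082, 104181)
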